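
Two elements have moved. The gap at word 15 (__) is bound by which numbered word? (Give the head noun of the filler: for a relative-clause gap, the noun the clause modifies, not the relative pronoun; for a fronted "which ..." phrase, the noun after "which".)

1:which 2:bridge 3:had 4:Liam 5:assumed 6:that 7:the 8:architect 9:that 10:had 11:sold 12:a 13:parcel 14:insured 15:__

The marked gap is the direct object of "insured".
Its filler is the fronted wh-phrase "which bridge", at word 2.
(The other dependency links word 8 to a gap after word 9.)

2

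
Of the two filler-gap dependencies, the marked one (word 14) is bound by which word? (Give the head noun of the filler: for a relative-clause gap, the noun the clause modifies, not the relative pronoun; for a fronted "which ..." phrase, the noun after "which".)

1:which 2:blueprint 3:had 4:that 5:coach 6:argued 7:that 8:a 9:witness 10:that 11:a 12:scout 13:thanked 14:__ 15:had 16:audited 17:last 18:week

9

The marked gap is inside the relative clause, the direct object of "thanked".
Its filler is the head noun "witness" (via "that"), at word 9.
(The other dependency links word 2 to a gap after word 16.)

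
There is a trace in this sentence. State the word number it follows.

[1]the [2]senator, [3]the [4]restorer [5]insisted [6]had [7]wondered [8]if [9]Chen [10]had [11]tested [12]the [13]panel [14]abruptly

5

The displaced element is "the senator" (word 2).
It is linked across 1 clause boundary (Ø).
It functions as the subject of "wondered", so the gap sits immediately after word 5 ("insisted").
Base order: The restorer insisted that the senator had wondered if Chen had tested the panel abruptly.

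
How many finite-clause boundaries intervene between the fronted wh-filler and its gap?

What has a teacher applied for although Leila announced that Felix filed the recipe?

"what" originates inside the matrix clause — no clause boundary is crossed.

0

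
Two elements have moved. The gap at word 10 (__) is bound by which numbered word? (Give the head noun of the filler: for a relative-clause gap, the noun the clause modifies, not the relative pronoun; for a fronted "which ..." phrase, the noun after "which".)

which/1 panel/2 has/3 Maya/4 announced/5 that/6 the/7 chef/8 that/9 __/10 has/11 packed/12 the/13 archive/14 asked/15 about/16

8

The marked gap is inside the relative clause, the subject of "packed".
Its filler is the head noun "chef" (via "that"), at word 8.
(The other dependency links word 2 to a gap after word 16.)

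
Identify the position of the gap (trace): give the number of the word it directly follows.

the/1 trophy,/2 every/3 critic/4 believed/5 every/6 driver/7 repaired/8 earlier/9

The displaced element is "the trophy" (word 2).
It is linked across 1 clause boundary (Ø).
It functions as the direct object of "repaired", so the gap sits immediately after word 8 ("repaired").
Base order: Every critic believed every driver repaired the trophy earlier.

8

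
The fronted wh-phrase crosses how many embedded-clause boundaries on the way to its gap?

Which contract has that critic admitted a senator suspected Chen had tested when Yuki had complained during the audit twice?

"which contract" is extracted from the object of "tested".
Boundaries crossed, outermost first: [Ø], [Ø] — 2 in total.

2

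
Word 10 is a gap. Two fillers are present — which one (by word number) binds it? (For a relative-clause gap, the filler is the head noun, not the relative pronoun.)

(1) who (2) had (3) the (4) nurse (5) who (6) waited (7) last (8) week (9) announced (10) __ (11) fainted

The marked gap is the subject of "fainted".
Its filler is the fronted wh-phrase "who", at word 1.
(The other dependency links word 4 to a gap after word 5.)

1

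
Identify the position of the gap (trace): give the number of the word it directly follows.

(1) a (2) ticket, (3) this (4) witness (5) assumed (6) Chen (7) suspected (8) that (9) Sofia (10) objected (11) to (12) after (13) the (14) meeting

11

The displaced element is "a ticket" (word 2).
It is linked across 2 clause boundaries (Ø → that).
It functions as the object of the preposition "to" of "objected", so the gap sits immediately after word 11 ("to").
Base order: This witness assumed Chen suspected that Sofia objected to a ticket after the meeting.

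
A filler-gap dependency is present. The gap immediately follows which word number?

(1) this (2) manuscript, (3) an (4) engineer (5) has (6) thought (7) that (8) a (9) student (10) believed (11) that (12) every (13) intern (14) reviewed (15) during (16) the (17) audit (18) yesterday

14

The displaced element is "this manuscript" (word 2).
It is linked across 2 clause boundaries (that → that).
It functions as the direct object of "reviewed", so the gap sits immediately after word 14 ("reviewed").
Base order: An engineer has thought that a student believed that every intern reviewed this manuscript during the audit yesterday.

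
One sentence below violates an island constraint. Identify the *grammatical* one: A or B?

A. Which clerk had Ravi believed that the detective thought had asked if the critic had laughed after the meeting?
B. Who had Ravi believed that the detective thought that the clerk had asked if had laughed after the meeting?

A

In B, the wh-phrase is extracted from inside a wh-island (introduced by "if"), which blocks movement.
In A, the extraction path crosses only that-complement boundaries, which are transparent.
So A is grammatical.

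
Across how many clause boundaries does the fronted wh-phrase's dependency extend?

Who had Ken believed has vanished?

"who" is extracted from the subject of "vanished".
Boundaries crossed, outermost first: [Ø] — 1 in total.

1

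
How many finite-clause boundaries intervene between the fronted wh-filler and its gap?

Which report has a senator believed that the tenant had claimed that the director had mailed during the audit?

2

"which report" is extracted from the object of "mailed".
Boundaries crossed, outermost first: [that], [that] — 2 in total.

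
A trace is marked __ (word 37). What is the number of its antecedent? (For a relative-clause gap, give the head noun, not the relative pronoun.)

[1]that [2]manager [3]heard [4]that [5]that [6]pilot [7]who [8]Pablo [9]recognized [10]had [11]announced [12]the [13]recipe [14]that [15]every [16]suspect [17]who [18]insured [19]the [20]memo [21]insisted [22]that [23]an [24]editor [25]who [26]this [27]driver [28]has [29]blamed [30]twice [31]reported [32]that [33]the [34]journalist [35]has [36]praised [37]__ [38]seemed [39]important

The gap at 37 is the object of "praised", inside a relative clause.
The relative pronoun is "that" (word 14); it is bound by the head noun immediately before it.
Its filler is the head noun "recipe", at word 13.

13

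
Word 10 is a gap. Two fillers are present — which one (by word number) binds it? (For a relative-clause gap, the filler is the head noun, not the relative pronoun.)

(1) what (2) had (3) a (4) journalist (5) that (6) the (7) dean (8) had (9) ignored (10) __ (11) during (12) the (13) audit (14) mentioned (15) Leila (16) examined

4

The marked gap is inside the relative clause, the direct object of "ignored".
Its filler is the head noun "journalist" (via "that"), at word 4.
(The other dependency links word 1 to a gap after word 16.)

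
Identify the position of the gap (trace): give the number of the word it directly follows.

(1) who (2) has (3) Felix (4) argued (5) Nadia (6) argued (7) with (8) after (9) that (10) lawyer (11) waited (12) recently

7

The displaced element is "who" (word 1).
It is linked across 1 clause boundary (Ø).
It functions as the object of the preposition "with" of "argued", so the gap sits immediately after word 7 ("with").
Base order: Felix has argued Nadia argued with who after that lawyer waited recently.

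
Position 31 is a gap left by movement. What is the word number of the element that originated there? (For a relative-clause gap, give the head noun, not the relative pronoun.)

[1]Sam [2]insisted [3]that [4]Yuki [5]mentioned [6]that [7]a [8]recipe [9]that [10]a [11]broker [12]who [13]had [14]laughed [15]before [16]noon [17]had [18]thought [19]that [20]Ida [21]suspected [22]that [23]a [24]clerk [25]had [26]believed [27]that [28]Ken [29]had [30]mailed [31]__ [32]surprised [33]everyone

The gap at 31 is the object of "mailed", inside a relative clause.
The relative pronoun is "that" (word 9); it is bound by the head noun immediately before it.
Its filler is the head noun "recipe", at word 8.

8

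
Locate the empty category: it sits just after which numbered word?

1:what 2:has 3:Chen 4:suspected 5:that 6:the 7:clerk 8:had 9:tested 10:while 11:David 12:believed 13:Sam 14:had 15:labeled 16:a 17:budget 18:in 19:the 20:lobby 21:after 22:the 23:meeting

9

The displaced element is "what" (word 1).
It is linked across 1 clause boundary (that).
It functions as the direct object of "tested", so the gap sits immediately after word 9 ("tested").
Base order: Chen has suspected that the clerk had tested what while David believed Sam had labeled a budget in the lobby after the meeting.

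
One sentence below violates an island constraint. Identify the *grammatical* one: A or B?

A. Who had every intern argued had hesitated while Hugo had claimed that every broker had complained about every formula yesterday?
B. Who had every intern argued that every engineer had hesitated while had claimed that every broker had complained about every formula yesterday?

In B, the wh-phrase is extracted from inside an adjunct island (introduced by "while"), which blocks movement.
In A, the extraction path crosses only that-complement boundaries, which are transparent.
So A is grammatical.

A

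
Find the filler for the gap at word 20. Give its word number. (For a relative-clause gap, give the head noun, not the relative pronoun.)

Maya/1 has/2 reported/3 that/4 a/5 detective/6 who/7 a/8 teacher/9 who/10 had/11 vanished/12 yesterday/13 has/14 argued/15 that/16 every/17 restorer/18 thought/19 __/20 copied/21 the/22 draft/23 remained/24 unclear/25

6

The gap at 20 is the subject of "copied", inside a relative clause.
The relative pronoun is "who" (word 7); it is bound by the head noun immediately before it.
Its filler is the head noun "detective", at word 6.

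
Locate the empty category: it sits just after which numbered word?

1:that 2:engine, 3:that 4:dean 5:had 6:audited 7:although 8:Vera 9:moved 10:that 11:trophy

The displaced element is "that engine" (word 2).
It functions as the direct object of "audited", so the gap sits immediately after word 6 ("audited").
Base order: That dean had audited that engine although Vera moved that trophy.

6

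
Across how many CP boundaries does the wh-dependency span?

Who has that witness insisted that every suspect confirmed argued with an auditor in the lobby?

"who" is extracted from the subject of "argued".
Boundaries crossed, outermost first: [that], [Ø] — 2 in total.

2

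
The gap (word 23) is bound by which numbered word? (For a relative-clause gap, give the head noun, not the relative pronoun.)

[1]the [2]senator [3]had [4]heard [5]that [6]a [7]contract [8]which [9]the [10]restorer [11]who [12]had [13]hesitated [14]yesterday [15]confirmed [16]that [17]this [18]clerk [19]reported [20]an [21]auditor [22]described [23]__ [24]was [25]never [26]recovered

The gap at 23 is the object of "described", inside a relative clause.
The relative pronoun is "which" (word 8); it is bound by the head noun immediately before it.
Its filler is the head noun "contract", at word 7.

7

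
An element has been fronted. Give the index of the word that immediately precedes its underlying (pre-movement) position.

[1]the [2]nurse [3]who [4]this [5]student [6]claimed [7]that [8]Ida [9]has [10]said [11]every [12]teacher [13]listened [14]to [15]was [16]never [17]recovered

14

The displaced element is "the nurse" (word 2).
It is linked across 2 clause boundaries (that → Ø).
It functions as the object of the preposition "to" of "listened", so the gap sits immediately after word 14 ("to").
Base order: This student claimed that Ida has said every teacher listened to the nurse.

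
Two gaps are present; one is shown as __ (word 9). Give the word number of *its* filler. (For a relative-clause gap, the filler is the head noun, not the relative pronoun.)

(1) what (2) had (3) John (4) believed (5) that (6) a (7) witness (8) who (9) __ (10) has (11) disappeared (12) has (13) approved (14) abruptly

The marked gap is inside the relative clause, the subject of "disappeared".
Its filler is the head noun "witness" (via "who"), at word 7.
(The other dependency links word 1 to a gap after word 13.)

7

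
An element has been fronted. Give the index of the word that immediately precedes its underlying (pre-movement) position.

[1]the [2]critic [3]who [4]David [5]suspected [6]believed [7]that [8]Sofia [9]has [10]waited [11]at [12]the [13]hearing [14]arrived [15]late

The displaced element is "the critic" (word 2).
It is linked across 1 clause boundary (Ø).
It functions as the subject of "believed", so the gap sits immediately after word 5 ("suspected").
Base order: David suspected that the critic believed that Sofia has waited at the hearing.

5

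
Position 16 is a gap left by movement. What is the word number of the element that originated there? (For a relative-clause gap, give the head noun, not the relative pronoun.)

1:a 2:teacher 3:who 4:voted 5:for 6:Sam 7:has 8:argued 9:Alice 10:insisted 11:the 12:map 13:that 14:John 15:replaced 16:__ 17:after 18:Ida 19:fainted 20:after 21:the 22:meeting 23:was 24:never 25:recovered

The gap at 16 is the object of "replaced", inside a relative clause.
The relative pronoun is "that" (word 13); it is bound by the head noun immediately before it.
Its filler is the head noun "map", at word 12.

12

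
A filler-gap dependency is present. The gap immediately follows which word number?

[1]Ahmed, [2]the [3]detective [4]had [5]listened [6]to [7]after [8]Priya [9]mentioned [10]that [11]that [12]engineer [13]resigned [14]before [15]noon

The displaced element is "Ahmed" (word 1).
It functions as the object of the preposition "to" of "listened", so the gap sits immediately after word 6 ("to").
Base order: The detective had listened to Ahmed after Priya mentioned that that engineer resigned before noon.

6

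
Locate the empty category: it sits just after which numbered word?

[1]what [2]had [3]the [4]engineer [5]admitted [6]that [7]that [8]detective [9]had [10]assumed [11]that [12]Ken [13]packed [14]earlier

The displaced element is "what" (word 1).
It is linked across 2 clause boundaries (that → that).
It functions as the direct object of "packed", so the gap sits immediately after word 13 ("packed").
Base order: The engineer had admitted that that detective had assumed that Ken packed what earlier.

13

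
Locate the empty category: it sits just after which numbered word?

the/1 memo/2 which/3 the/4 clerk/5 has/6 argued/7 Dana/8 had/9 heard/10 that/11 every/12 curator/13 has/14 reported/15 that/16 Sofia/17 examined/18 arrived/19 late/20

18

The displaced element is "the memo" (word 2).
It is linked across 3 clause boundaries (Ø → that → that).
It functions as the direct object of "examined", so the gap sits immediately after word 18 ("examined").
Base order: The clerk has argued Dana had heard that every curator has reported that Sofia examined the memo.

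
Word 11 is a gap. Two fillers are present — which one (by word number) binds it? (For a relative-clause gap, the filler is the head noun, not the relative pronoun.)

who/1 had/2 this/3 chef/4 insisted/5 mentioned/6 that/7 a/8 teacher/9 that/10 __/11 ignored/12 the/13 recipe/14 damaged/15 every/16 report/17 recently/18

The marked gap is inside the relative clause, the subject of "ignored".
Its filler is the head noun "teacher" (via "that"), at word 9.
(The other dependency links word 1 to a gap after word 5.)

9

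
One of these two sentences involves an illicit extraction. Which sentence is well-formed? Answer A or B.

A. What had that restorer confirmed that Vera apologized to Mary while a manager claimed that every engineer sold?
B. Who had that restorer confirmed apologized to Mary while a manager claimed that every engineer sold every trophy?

In A, the wh-phrase is extracted from inside an adjunct island (introduced by "while"), which blocks movement.
In B, the extraction path crosses only that-complement boundaries, which are transparent.
So B is grammatical.

B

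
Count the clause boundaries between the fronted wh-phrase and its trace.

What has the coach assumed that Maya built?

"what" is extracted from the object of "built".
Boundaries crossed, outermost first: [that] — 1 in total.

1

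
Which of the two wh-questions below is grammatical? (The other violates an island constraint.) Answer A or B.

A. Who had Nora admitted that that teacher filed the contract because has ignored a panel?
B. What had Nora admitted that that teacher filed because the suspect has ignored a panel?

B

In A, the wh-phrase is extracted from inside an adjunct island (introduced by "because"), which blocks movement.
In B, the extraction path crosses only that-complement boundaries, which are transparent.
So B is grammatical.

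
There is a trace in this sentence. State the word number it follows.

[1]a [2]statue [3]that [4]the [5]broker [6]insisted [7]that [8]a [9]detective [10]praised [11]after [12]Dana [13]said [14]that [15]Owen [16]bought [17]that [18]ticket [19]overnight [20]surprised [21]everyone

10

The displaced element is "a statue" (word 2).
It is linked across 1 clause boundary (that).
It functions as the direct object of "praised", so the gap sits immediately after word 10 ("praised").
Base order: The broker insisted that a detective praised a statue after Dana said that Owen bought that ticket overnight.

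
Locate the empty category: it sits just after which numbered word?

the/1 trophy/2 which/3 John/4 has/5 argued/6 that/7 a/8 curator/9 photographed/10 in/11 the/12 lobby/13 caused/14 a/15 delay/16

10

The displaced element is "the trophy" (word 2).
It is linked across 1 clause boundary (that).
It functions as the direct object of "photographed", so the gap sits immediately after word 10 ("photographed").
Base order: John has argued that a curator photographed the trophy in the lobby.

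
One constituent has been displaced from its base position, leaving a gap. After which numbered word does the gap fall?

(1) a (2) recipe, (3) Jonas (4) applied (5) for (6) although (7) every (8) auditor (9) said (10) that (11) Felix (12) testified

5

The displaced element is "a recipe" (word 2).
It functions as the object of the preposition "for" of "applied", so the gap sits immediately after word 5 ("for").
Base order: Jonas applied for a recipe although every auditor said that Felix testified.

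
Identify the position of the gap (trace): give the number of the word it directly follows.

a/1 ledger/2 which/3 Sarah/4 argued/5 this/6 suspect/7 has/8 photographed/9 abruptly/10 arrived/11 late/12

The displaced element is "a ledger" (word 2).
It is linked across 1 clause boundary (Ø).
It functions as the direct object of "photographed", so the gap sits immediately after word 9 ("photographed").
Base order: Sarah argued this suspect has photographed a ledger abruptly.

9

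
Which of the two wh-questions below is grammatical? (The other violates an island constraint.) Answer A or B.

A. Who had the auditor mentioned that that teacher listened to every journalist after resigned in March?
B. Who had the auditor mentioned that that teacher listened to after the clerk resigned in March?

In A, the wh-phrase is extracted from inside an adjunct island (introduced by "after"), which blocks movement.
In B, the extraction path crosses only that-complement boundaries, which are transparent.
So B is grammatical.

B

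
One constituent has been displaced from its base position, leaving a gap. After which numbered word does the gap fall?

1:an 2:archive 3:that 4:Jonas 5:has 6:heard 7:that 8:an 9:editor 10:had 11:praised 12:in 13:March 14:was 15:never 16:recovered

The displaced element is "an archive" (word 2).
It is linked across 1 clause boundary (that).
It functions as the direct object of "praised", so the gap sits immediately after word 11 ("praised").
Base order: Jonas has heard that an editor had praised an archive in March.

11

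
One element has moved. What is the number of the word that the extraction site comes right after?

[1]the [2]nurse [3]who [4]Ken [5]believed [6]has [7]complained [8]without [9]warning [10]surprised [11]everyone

5

The displaced element is "the nurse" (word 2).
It is linked across 1 clause boundary (Ø).
It functions as the subject of "complained", so the gap sits immediately after word 5 ("believed").
Base order: Ken believed that the nurse has complained without warning.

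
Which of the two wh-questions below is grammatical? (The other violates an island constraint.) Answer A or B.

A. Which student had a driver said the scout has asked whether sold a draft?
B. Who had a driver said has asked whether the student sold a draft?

B

In A, the wh-phrase is extracted from inside a wh-island (introduced by "whether"), which blocks movement.
In B, the extraction path crosses only that-complement boundaries, which are transparent.
So B is grammatical.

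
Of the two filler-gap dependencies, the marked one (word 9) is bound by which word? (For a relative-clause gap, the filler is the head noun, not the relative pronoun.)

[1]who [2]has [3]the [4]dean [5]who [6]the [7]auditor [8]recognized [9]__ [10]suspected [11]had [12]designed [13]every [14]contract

4

The marked gap is inside the relative clause, the direct object of "recognized".
Its filler is the head noun "dean" (via "who"), at word 4.
(The other dependency links word 1 to a gap after word 10.)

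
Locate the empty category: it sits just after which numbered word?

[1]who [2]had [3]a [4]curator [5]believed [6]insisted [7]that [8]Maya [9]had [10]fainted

5

The displaced element is "who" (word 1).
It is linked across 1 clause boundary (Ø).
It functions as the subject of "insisted", so the gap sits immediately after word 5 ("believed").
Base order: A curator had believed that who insisted that Maya had fainted.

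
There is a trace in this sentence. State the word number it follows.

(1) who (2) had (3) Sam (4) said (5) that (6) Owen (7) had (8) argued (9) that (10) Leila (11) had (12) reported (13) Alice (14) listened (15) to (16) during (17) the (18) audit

15

The displaced element is "who" (word 1).
It is linked across 3 clause boundaries (that → that → Ø).
It functions as the object of the preposition "to" of "listened", so the gap sits immediately after word 15 ("to").
Base order: Sam had said that Owen had argued that Leila had reported Alice listened to who during the audit.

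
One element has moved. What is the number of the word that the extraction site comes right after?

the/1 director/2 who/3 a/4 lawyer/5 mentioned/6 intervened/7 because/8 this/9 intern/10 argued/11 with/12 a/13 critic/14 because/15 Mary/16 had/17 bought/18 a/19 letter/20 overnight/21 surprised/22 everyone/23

6

The displaced element is "the director" (word 2).
It is linked across 1 clause boundary (Ø).
It functions as the subject of "intervened", so the gap sits immediately after word 6 ("mentioned").
Base order: A lawyer mentioned that the director intervened because this intern argued with a critic because Mary had bought a letter overnight.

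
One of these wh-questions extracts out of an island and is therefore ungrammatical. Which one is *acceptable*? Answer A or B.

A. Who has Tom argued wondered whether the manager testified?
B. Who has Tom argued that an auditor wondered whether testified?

A

In B, the wh-phrase is extracted from inside a wh-island (introduced by "whether"), which blocks movement.
In A, the extraction path crosses only that-complement boundaries, which are transparent.
So A is grammatical.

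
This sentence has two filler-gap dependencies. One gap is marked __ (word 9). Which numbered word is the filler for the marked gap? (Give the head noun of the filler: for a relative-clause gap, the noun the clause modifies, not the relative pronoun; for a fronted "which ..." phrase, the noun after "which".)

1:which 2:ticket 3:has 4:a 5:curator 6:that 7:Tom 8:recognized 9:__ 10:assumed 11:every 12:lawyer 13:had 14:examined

The marked gap is inside the relative clause, the direct object of "recognized".
Its filler is the head noun "curator" (via "that"), at word 5.
(The other dependency links word 2 to a gap after word 14.)

5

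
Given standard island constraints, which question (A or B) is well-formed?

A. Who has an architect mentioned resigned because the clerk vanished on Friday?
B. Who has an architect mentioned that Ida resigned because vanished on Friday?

In B, the wh-phrase is extracted from inside an adjunct island (introduced by "because"), which blocks movement.
In A, the extraction path crosses only that-complement boundaries, which are transparent.
So A is grammatical.

A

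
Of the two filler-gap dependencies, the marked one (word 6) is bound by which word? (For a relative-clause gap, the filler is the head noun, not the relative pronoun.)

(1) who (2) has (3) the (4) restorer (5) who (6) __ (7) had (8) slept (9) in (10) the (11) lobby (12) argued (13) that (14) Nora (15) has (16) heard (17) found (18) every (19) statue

The marked gap is inside the relative clause, the subject of "slept".
Its filler is the head noun "restorer" (via "who"), at word 4.
(The other dependency links word 1 to a gap after word 16.)

4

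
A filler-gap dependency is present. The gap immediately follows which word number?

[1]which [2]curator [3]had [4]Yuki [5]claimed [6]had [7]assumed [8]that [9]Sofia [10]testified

The displaced element is "which curator" (word 2).
It is linked across 1 clause boundary (Ø).
It functions as the subject of "assumed", so the gap sits immediately after word 5 ("claimed").
Base order: Yuki had claimed that which curator had assumed that Sofia testified.

5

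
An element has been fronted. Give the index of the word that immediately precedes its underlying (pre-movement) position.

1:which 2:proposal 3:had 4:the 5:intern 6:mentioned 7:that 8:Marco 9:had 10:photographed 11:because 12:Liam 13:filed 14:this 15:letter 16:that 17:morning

The displaced element is "which proposal" (word 2).
It is linked across 1 clause boundary (that).
It functions as the direct object of "photographed", so the gap sits immediately after word 10 ("photographed").
Base order: The intern had mentioned that Marco had photographed which proposal because Liam filed this letter that morning.

10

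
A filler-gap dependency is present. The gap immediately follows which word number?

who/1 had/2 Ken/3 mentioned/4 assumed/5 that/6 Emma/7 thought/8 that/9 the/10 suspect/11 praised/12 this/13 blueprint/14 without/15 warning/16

4

The displaced element is "who" (word 1).
It is linked across 1 clause boundary (Ø).
It functions as the subject of "assumed", so the gap sits immediately after word 4 ("mentioned").
Base order: Ken had mentioned that who assumed that Emma thought that the suspect praised this blueprint without warning.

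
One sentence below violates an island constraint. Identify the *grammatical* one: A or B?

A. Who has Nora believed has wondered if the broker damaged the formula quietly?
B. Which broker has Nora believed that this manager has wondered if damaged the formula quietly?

In B, the wh-phrase is extracted from inside a wh-island (introduced by "if"), which blocks movement.
In A, the extraction path crosses only that-complement boundaries, which are transparent.
So A is grammatical.

A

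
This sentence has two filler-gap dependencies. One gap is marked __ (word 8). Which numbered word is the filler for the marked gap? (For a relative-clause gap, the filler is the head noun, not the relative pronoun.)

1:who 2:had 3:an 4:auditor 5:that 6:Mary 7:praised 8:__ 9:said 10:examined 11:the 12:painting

The marked gap is inside the relative clause, the direct object of "praised".
Its filler is the head noun "auditor" (via "that"), at word 4.
(The other dependency links word 1 to a gap after word 9.)

4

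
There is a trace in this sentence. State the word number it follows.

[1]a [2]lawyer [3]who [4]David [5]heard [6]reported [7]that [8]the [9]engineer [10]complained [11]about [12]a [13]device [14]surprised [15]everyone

5

The displaced element is "a lawyer" (word 2).
It is linked across 1 clause boundary (Ø).
It functions as the subject of "reported", so the gap sits immediately after word 5 ("heard").
Base order: David heard a lawyer reported that the engineer complained about a device.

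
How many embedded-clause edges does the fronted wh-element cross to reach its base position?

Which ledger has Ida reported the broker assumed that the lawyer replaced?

2

"which ledger" is extracted from the object of "replaced".
Boundaries crossed, outermost first: [Ø], [that] — 2 in total.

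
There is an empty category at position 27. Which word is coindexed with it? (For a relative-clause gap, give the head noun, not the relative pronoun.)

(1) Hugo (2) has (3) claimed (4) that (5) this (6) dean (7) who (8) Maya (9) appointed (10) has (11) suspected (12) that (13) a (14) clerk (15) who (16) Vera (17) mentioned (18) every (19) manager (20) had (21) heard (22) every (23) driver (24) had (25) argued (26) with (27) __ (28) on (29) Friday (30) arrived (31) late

14

The gap at 27 is the prepositional object of "argued", inside a relative clause.
The relative pronoun is "who" (word 15); it is bound by the head noun immediately before it.
Its filler is the head noun "clerk", at word 14.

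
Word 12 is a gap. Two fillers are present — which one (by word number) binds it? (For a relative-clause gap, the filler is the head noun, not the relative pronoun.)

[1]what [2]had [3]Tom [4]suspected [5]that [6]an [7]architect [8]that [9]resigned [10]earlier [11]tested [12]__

The marked gap is the direct object of "tested".
Its filler is the fronted wh-phrase "what", at word 1.
(The other dependency links word 7 to a gap after word 8.)

1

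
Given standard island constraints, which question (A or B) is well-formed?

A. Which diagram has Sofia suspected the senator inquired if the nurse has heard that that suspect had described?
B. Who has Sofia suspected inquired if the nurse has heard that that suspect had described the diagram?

In A, the wh-phrase is extracted from inside a wh-island (introduced by "if"), which blocks movement.
In B, the extraction path crosses only that-complement boundaries, which are transparent.
So B is grammatical.

B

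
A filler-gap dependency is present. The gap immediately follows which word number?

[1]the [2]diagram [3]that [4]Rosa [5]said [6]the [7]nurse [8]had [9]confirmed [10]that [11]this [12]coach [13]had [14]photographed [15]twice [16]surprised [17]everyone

14

The displaced element is "the diagram" (word 2).
It is linked across 2 clause boundaries (Ø → that).
It functions as the direct object of "photographed", so the gap sits immediately after word 14 ("photographed").
Base order: Rosa said the nurse had confirmed that this coach had photographed the diagram twice.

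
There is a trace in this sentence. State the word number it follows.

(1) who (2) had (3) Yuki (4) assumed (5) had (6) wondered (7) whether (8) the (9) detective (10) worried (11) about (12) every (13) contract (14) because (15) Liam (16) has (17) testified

The displaced element is "who" (word 1).
It is linked across 1 clause boundary (Ø).
It functions as the subject of "wondered", so the gap sits immediately after word 4 ("assumed").
Base order: Yuki had assumed that who had wondered whether the detective worried about every contract because Liam has testified.

4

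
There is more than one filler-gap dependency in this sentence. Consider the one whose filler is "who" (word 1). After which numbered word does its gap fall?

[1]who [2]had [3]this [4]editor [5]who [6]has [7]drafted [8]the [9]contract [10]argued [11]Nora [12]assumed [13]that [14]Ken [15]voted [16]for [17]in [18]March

16

The displaced element is "who" (word 1).
It is linked across 2 clause boundaries (Ø → that).
It functions as the object of the preposition "for" of "voted", so the gap sits immediately after word 16 ("for").
Base order: This editor who has drafted the contract had argued Nora assumed that Ken voted for who in March.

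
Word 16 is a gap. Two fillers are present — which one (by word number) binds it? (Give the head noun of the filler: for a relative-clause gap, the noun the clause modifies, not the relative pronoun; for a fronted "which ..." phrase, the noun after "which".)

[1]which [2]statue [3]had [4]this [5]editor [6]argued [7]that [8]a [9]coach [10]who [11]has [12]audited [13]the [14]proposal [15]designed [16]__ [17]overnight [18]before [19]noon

2

The marked gap is the direct object of "designed".
Its filler is the fronted wh-phrase "which statue", at word 2.
(The other dependency links word 9 to a gap after word 10.)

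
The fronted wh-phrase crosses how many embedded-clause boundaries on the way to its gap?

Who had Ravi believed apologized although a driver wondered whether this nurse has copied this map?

1

"who" is extracted from the subject of "apologized".
Boundaries crossed, outermost first: [Ø] — 1 in total.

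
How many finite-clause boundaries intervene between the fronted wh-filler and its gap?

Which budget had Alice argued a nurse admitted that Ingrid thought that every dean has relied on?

3

"which budget" is extracted from the PP object of "relied".
Boundaries crossed, outermost first: [Ø], [that], [that] — 3 in total.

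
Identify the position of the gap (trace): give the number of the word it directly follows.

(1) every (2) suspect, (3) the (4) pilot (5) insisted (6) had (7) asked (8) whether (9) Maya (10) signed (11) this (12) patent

The displaced element is "every suspect" (word 2).
It is linked across 1 clause boundary (Ø).
It functions as the subject of "asked", so the gap sits immediately after word 5 ("insisted").
Base order: The pilot insisted that every suspect had asked whether Maya signed this patent.

5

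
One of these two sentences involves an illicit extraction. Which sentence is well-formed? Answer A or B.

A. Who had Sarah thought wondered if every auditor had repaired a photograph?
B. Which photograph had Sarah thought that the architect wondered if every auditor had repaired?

A

In B, the wh-phrase is extracted from inside a wh-island (introduced by "if"), which blocks movement.
In A, the extraction path crosses only that-complement boundaries, which are transparent.
So A is grammatical.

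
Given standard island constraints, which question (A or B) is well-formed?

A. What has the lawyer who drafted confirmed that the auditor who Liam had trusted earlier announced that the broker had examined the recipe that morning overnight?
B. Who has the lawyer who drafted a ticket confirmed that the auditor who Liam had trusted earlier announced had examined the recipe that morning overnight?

B

In A, the wh-phrase is extracted from inside a complex-NP island (relative clause) (introduced by "who"), which blocks movement.
In B, the extraction path crosses only that-complement boundaries, which are transparent.
So B is grammatical.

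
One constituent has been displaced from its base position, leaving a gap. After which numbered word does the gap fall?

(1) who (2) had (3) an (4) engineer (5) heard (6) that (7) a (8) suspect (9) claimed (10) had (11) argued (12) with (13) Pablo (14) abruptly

9

The displaced element is "who" (word 1).
It is linked across 2 clause boundaries (that → Ø).
It functions as the subject of "argued", so the gap sits immediately after word 9 ("claimed").
Base order: An engineer had heard that a suspect claimed that who had argued with Pablo abruptly.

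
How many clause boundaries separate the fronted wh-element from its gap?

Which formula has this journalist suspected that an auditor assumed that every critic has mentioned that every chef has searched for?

3

"which formula" is extracted from the PP object of "searched".
Boundaries crossed, outermost first: [that], [that], [that] — 3 in total.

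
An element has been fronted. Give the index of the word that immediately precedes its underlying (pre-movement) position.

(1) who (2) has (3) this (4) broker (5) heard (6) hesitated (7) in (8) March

5

The displaced element is "who" (word 1).
It is linked across 1 clause boundary (Ø).
It functions as the subject of "hesitated", so the gap sits immediately after word 5 ("heard").
Base order: This broker has heard that who hesitated in March.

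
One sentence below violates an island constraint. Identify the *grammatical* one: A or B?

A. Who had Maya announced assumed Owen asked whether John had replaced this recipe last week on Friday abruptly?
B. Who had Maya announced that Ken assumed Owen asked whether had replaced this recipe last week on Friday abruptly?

A

In B, the wh-phrase is extracted from inside a wh-island (introduced by "whether"), which blocks movement.
In A, the extraction path crosses only that-complement boundaries, which are transparent.
So A is grammatical.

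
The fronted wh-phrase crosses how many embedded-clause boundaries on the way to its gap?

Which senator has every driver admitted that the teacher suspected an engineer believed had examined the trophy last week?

"which senator" is extracted from the subject of "examined".
Boundaries crossed, outermost first: [that], [Ø], [Ø] — 3 in total.

3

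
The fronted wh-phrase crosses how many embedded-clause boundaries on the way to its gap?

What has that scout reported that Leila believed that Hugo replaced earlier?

"what" is extracted from the object of "replaced".
Boundaries crossed, outermost first: [that], [that] — 2 in total.

2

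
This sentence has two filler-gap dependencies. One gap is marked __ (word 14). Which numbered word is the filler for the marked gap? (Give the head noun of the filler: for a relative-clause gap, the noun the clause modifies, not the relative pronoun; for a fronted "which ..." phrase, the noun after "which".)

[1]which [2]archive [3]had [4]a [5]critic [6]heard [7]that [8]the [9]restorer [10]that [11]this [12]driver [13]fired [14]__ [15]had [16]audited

9

The marked gap is inside the relative clause, the direct object of "fired".
Its filler is the head noun "restorer" (via "that"), at word 9.
(The other dependency links word 2 to a gap after word 16.)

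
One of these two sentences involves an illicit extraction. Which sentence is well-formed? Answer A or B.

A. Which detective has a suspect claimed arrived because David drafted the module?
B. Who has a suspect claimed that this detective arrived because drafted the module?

In B, the wh-phrase is extracted from inside an adjunct island (introduced by "because"), which blocks movement.
In A, the extraction path crosses only that-complement boundaries, which are transparent.
So A is grammatical.

A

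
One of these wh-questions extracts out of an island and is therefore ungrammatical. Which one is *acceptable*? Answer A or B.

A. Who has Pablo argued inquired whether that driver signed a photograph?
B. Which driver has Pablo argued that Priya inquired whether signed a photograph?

A

In B, the wh-phrase is extracted from inside a wh-island (introduced by "whether"), which blocks movement.
In A, the extraction path crosses only that-complement boundaries, which are transparent.
So A is grammatical.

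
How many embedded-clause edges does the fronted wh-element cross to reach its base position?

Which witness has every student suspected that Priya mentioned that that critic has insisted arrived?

"which witness" is extracted from the subject of "arrived".
Boundaries crossed, outermost first: [that], [that], [Ø] — 3 in total.

3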